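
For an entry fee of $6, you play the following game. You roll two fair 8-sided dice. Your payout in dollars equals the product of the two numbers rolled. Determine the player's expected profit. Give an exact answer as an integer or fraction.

57/4 dollars

Distribution of the product of the two numbers rolled: 1 w.p. 1/64, 2 w.p. 1/32, 3 w.p. 1/32, 4 w.p. 3/64, 5 w.p. 1/32, 6 w.p. 1/16, …
E[payout] = (1/64)·1 + (1/32)·2 + (1/32)·3 + (3/64)·4 + (1/32)·5 + (1/16)·6 + (1/32)·7 + (1/16)·8 + (1/64)·9 + (1/32)·10 + (1/16)·12 + (1/32)·14 + (1/32)·15 + (3/64)·16 + (1/32)·18 + (1/32)·20 + (1/32)·21 + (1/16)·24 + (1/64)·25 + (1/32)·28 + (1/32)·30 + (1/32)·32 + (1/32)·35 + (1/64)·36 + (1/32)·40 + (1/32)·42 + (1/32)·48 + (1/64)·49 + (1/32)·56 + (1/64)·64 = 81/4
Expected profit = 81/4 − 6 = 57/4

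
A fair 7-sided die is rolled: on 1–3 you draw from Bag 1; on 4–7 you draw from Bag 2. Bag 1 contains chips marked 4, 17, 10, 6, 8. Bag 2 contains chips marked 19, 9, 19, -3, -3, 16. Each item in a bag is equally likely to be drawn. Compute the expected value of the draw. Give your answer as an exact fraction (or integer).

E[X | Bag 1] = (4 + 17 + 10 + 6 + 8)/5 = 9
E[X | Bag 2] = (19 + 9 + 19 − 3 − 3 + 16)/6 = 19/2
E[X] = (3/7)·9 + (4/7)·19/2 = 65/7

65/7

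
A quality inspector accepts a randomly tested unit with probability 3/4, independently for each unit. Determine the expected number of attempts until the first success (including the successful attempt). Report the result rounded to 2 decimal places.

1.33

For a geometric distribution, E[trials] = 1/p = 1/(3/4) = 4/3.
≈ 1.33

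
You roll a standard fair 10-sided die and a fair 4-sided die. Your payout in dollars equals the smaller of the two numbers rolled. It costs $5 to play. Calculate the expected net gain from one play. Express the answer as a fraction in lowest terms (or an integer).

-11/4 dollars

Distribution of the smaller of the two numbers rolled: 1 w.p. 13/40, 2 w.p. 11/40, 3 w.p. 9/40, 4 w.p. 7/40
E[payout] = (13/40)·1 + (11/40)·2 + (9/40)·3 + (7/40)·4 = 9/4
Expected profit = 9/4 − 5 = -11/4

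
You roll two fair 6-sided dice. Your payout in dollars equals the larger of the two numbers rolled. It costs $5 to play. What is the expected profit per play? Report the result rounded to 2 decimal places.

-$0.53

Distribution of the larger of the two numbers rolled: 1 w.p. 1/36, 2 w.p. 1/12, 3 w.p. 5/36, 4 w.p. 7/36, 5 w.p. 1/4, 6 w.p. 11/36
E[payout] = (1/36)·1 + (1/12)·2 + (5/36)·3 + (7/36)·4 + (1/4)·5 + (11/36)·6 = 161/36
Expected profit = 161/36 − 5 = -19/36 ≈ -$0.53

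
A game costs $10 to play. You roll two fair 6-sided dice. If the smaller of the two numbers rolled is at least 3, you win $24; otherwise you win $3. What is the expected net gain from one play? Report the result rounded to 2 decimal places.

$2.33

E[payout] = (5/9)·3 + (4/9)·24 = 37/3
Expected profit = 37/3 − 10 = 7/3 ≈ $2.33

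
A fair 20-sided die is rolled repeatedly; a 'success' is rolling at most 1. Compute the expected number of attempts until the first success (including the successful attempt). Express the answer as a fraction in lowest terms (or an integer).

For a geometric distribution, E[trials] = 1/p = 1/(1/20) = 20.

20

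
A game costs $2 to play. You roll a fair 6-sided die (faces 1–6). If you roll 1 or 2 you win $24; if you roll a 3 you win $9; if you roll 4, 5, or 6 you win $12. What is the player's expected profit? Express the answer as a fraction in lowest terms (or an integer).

E[payout] = (1/6)·9 + (1/2)·12 + (1/3)·24 = 31/2
Expected profit = 31/2 − 2 = 27/2

27/2 dollars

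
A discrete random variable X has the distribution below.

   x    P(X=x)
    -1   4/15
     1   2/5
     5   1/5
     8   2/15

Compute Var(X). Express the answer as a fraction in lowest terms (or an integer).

E[X] = (4/15)·(-1) + (2/5)·1 + (1/5)·5 + (2/15)·8 = 11/5
E[X²] = (4/15)·1 + (2/5)·1 + (1/5)·25 + (2/15)·64 = 71/5
Var(X) = 71/5 − (11/5)² = 234/25

234/25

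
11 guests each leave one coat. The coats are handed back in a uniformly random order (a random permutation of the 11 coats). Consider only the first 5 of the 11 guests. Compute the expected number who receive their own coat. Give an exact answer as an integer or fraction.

5/11

Let Xᵢ = 1 if person i gets their own coat. For each i, P(Xᵢ=1) = 1/11.
By linearity of expectation, E[X₁+…+X_5] = 5·(1/11) = 5/11.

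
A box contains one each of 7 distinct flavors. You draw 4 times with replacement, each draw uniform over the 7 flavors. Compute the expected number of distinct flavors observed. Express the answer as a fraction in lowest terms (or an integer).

Let Xⱼ=1 if type j appears at least once. P(Xⱼ=1) = 1 − ((7−1)/7)^4 = 1105/2401.
E[#distinct] = 7·1105/2401 = 1105/343.

1105/343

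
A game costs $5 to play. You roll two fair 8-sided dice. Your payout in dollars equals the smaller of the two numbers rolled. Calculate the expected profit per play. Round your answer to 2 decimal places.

-$1.81

Distribution of the smaller of the two numbers rolled: 1 w.p. 15/64, 2 w.p. 13/64, 3 w.p. 11/64, 4 w.p. 9/64, 5 w.p. 7/64, 6 w.p. 5/64, …
E[payout] = (15/64)·1 + (13/64)·2 + (11/64)·3 + (9/64)·4 + (7/64)·5 + (5/64)·6 + (3/64)·7 + (1/64)·8 = 51/16
Expected profit = 51/16 − 5 = -29/16 ≈ -$1.81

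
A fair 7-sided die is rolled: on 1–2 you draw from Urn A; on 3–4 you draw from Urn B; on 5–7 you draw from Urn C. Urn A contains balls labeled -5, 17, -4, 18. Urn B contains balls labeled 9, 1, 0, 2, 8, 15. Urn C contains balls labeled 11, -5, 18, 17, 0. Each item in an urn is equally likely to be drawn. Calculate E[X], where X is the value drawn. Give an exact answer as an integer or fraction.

739/105

E[X | Urn A] = (-5 + 17 − 4 + 18)/4 = 13/2
E[X | Urn B] = (9 + 1 + 0 + 2 + 8 + 15)/6 = 35/6
E[X | Urn C] = (11 − 5 + 18 + 17 + 0)/5 = 41/5
E[X] = (2/7)·13/2 + (2/7)·35/6 + (3/7)·41/5 = 739/105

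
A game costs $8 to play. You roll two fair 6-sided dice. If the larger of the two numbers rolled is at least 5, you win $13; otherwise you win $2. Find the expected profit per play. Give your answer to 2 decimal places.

$0.11

E[payout] = (4/9)·2 + (5/9)·13 = 73/9
Expected profit = 73/9 − 8 = 1/9 ≈ $0.11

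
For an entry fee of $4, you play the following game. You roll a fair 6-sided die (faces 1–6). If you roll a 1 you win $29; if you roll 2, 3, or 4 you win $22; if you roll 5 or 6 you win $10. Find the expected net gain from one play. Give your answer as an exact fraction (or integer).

91/6 dollars

E[payout] = (1/3)·10 + (1/2)·22 + (1/6)·29 = 115/6
Expected profit = 115/6 − 4 = 91/6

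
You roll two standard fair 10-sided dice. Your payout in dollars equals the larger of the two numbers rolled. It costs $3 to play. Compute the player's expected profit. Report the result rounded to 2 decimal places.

$4.15

Distribution of the larger of the two numbers rolled: 1 w.p. 1/100, 2 w.p. 3/100, 3 w.p. 1/20, 4 w.p. 7/100, 5 w.p. 9/100, 6 w.p. 11/100, …
E[payout] = (1/100)·1 + (3/100)·2 + (1/20)·3 + (7/100)·4 + (9/100)·5 + (11/100)·6 + (13/100)·7 + (3/20)·8 + (17/100)·9 + (19/100)·10 = 143/20
Expected profit = 143/20 − 3 = 83/20 ≈ $4.15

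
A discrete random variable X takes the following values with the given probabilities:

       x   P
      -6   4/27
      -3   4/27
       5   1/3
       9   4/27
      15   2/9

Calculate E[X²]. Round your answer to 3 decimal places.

E[X²] = (4/27)·36 + (4/27)·9 + (1/3)·25 + (4/27)·81 + (2/9)·225
     = 77 ≈ 77.000

77.000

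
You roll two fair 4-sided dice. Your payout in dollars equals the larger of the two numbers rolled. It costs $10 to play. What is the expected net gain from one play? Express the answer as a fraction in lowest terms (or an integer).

-55/8 dollars

Distribution of the larger of the two numbers rolled: 1 w.p. 1/16, 2 w.p. 3/16, 3 w.p. 5/16, 4 w.p. 7/16
E[payout] = (1/16)·1 + (3/16)·2 + (5/16)·3 + (7/16)·4 = 25/8
Expected profit = 25/8 − 10 = -55/8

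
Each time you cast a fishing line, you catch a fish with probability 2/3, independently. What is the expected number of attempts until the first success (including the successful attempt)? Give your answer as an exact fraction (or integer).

3/2

For a geometric distribution, E[trials] = 1/p = 1/(2/3) = 3/2.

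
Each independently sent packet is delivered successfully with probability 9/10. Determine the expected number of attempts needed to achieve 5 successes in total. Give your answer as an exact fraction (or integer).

50/9

By linearity (sum of 5 independent geometric waits), E[trials] = 5/p = 5/(9/10) = 50/9.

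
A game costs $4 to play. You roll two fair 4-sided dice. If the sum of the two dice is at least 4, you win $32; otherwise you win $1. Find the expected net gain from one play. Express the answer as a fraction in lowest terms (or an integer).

E[payout] = (3/16)·1 + (13/16)·32 = 419/16
Expected profit = 419/16 − 4 = 355/16

355/16 dollars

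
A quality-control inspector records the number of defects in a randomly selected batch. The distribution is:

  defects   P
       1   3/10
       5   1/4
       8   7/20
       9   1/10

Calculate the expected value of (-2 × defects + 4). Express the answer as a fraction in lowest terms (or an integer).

E[-2x+4] = (3/10)·2 + (1/4)·(-6) + (7/20)·(-12) + (1/10)·(-14)
     = -13/2

-13/2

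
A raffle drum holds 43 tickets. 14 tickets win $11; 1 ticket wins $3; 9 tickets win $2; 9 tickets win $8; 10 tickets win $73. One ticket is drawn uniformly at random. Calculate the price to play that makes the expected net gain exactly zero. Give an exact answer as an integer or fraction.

E[payout] = (14/43)·11 + (1/43)·3 + (9/43)·2 + (9/43)·8 + (10/43)·73 = 977/43
Fair fee = E[payout] = 977/43

977/43 dollars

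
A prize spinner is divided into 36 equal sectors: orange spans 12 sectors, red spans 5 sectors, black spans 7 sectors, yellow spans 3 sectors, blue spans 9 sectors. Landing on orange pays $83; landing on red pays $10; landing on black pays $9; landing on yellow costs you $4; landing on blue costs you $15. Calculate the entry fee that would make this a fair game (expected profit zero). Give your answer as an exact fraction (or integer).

481/18 dollars

E[payout] = (12/36)·83 + (5/36)·10 + (7/36)·9 + (3/36)·(-4) + (9/36)·(-15) = 481/18
Fair fee = E[payout] = 481/18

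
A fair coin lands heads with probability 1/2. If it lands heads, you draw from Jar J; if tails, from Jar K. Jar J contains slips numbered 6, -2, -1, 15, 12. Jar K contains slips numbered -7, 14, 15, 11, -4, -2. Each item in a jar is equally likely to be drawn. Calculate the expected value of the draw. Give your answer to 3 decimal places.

5.250

E[X | Jar J] = (6 − 2 − 1 + 15 + 12)/5 = 6
E[X | Jar K] = (-7 + 14 + 15 + 11 − 4 − 2)/6 = 9/2
E[X] = (1/2)·6 + (1/2)·9/2 = 21/4 ≈ 5.250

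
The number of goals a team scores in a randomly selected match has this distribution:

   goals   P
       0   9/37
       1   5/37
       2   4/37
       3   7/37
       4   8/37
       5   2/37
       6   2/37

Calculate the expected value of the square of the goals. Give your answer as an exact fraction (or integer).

E[X²] = (9/37)·0 + (5/37)·1 + (4/37)·4 + (7/37)·9 + (8/37)·16 + (2/37)·25 + (2/37)·36
     = 334/37

334/37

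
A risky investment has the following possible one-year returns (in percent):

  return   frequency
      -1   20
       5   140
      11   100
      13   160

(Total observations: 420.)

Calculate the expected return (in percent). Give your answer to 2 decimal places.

Total = 420, so P(return=-1) = 20/420, etc.
E[X] = (1/21)·(-1) + (1/3)·5 + (5/21)·11 + (8/21)·13
     = 193/21 ≈ 9.19

9.19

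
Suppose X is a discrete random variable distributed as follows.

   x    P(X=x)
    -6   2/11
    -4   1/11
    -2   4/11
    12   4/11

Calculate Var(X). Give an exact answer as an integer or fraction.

6904/121

E[X] = (2/11)·(-6) + (1/11)·(-4) + (4/11)·(-2) + (4/11)·12 = 24/11
E[X²] = (2/11)·36 + (1/11)·16 + (4/11)·4 + (4/11)·144 = 680/11
Var(X) = 680/11 − (24/11)² = 6904/121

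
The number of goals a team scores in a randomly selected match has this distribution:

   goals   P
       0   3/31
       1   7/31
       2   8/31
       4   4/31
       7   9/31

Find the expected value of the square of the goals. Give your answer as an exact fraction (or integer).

544/31

E[X²] = (3/31)·0 + (7/31)·1 + (8/31)·4 + (4/31)·16 + (9/31)·49
     = 544/31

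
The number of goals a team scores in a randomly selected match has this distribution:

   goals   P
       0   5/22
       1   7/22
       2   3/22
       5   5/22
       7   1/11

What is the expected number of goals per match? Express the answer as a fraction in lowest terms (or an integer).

E[X] = (5/22)·0 + (7/22)·1 + (3/22)·2 + (5/22)·5 + (1/11)·7
     = 26/11

26/11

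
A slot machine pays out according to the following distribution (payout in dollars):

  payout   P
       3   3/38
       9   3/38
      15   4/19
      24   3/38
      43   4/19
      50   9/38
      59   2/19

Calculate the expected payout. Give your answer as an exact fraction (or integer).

E[X] = (3/38)·3 + (3/38)·9 + (4/19)·15 + (3/38)·24 + (4/19)·43 + (9/38)·50 + (2/19)·59
     = 629/19

629/19 dollars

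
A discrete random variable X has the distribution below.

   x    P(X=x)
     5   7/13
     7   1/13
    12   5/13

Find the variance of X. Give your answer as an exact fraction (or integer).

E[X] = (7/13)·5 + (1/13)·7 + (5/13)·12 = 102/13
E[X²] = (7/13)·25 + (1/13)·49 + (5/13)·144 = 944/13
Var(X) = 944/13 − (102/13)² = 1868/169

1868/169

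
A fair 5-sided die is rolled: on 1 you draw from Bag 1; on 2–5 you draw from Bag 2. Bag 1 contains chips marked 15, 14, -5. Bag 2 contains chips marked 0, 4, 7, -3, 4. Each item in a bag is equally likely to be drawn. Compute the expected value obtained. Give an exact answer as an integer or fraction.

E[X | Bag 1] = (15 + 14 − 5)/3 = 8
E[X | Bag 2] = (0 + 4 + 7 − 3 + 4)/5 = 12/5
E[X] = (1/5)·8 + (4/5)·12/5 = 88/25

88/25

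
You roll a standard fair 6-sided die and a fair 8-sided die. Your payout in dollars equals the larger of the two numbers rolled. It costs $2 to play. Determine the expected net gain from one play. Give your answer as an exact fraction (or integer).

155/48 dollars

Distribution of the larger of the two numbers rolled: 1 w.p. 1/48, 2 w.p. 1/16, 3 w.p. 5/48, 4 w.p. 7/48, 5 w.p. 3/16, 6 w.p. 11/48, …
E[payout] = (1/48)·1 + (1/16)·2 + (5/48)·3 + (7/48)·4 + (3/16)·5 + (11/48)·6 + (1/8)·7 + (1/8)·8 = 251/48
Expected profit = 251/48 − 2 = 155/48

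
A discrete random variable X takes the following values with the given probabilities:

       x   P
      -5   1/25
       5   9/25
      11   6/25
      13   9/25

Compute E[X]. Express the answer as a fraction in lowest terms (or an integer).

E[X] = (1/25)·(-5) + (9/25)·5 + (6/25)·11 + (9/25)·13
     = 223/25

223/25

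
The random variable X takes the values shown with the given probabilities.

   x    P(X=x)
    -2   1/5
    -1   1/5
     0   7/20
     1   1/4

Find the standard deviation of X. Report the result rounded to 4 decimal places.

1.0618

E[X] = -7/20, E[X²] = 5/4
Var(X) = E[X²] − (E[X])² = 5/4 − 49/400 = 451/400
SD(X) = √(451/400) ≈ 1.0618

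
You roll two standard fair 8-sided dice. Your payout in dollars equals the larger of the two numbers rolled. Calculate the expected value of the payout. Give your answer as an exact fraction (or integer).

93/16 dollars

Distribution of the larger of the two numbers rolled: 1 w.p. 1/64, 2 w.p. 3/64, 3 w.p. 5/64, 4 w.p. 7/64, 5 w.p. 9/64, 6 w.p. 11/64, …
E[payout] = (1/64)·1 + (3/64)·2 + (5/64)·3 + (7/64)·4 + (9/64)·5 + (11/64)·6 + (13/64)·7 + (15/64)·8 = 93/16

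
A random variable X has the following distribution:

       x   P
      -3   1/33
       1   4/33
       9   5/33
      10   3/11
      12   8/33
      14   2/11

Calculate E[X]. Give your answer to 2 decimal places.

E[X] = (1/33)·(-3) + (4/33)·1 + (5/33)·9 + (3/11)·10 + (8/33)·12 + (2/11)·14
     = 316/33 ≈ 9.58

9.58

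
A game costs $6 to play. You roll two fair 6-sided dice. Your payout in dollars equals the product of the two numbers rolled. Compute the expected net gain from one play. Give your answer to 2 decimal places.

Distribution of the product of the two numbers rolled: 1 w.p. 1/36, 2 w.p. 1/18, 3 w.p. 1/18, 4 w.p. 1/12, 5 w.p. 1/18, 6 w.p. 1/9, …
E[payout] = (1/36)·1 + (1/18)·2 + (1/18)·3 + (1/12)·4 + (1/18)·5 + (1/9)·6 + (1/18)·8 + (1/36)·9 + (1/18)·10 + (1/9)·12 + (1/18)·15 + (1/36)·16 + (1/18)·18 + (1/18)·20 + (1/18)·24 + (1/36)·25 + (1/18)·30 + (1/36)·36 = 49/4
Expected profit = 49/4 − 6 = 25/4 ≈ $6.25

$6.25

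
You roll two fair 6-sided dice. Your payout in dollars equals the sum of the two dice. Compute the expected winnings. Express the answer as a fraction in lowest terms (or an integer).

$7

Distribution of the sum of the two dice: 2 w.p. 1/36, 3 w.p. 1/18, 4 w.p. 1/12, 5 w.p. 1/9, 6 w.p. 5/36, 7 w.p. 1/6, …
E[payout] = (1/36)·2 + (1/18)·3 + (1/12)·4 + (1/9)·5 + (5/36)·6 + (1/6)·7 + (5/36)·8 + (1/9)·9 + (1/12)·10 + (1/18)·11 + (1/36)·12 = 7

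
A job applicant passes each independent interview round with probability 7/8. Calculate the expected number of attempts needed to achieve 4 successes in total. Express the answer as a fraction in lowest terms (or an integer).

32/7

By linearity (sum of 4 independent geometric waits), E[trials] = 4/p = 4/(7/8) = 32/7.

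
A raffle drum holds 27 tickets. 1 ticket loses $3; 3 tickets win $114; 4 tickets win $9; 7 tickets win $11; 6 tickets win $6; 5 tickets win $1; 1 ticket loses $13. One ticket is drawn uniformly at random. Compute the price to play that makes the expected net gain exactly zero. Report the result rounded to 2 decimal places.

$17.78

E[payout] = (1/27)·(-3) + (3/27)·114 + (4/27)·9 + (7/27)·11 + (6/27)·6 + (5/27)·1 + (1/27)·(-13) = 160/9
Fair fee = E[payout] = 160/9 ≈ $17.78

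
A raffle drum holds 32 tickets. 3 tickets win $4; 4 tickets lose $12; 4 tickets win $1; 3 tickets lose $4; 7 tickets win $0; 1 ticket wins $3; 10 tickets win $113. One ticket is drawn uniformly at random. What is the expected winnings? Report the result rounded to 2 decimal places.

$34.03

E[payout] = (3/32)·4 + (4/32)·(-12) + (4/32)·1 + (3/32)·(-4) + (7/32)·0 + (1/32)·3 + (10/32)·113 = 1089/32
≈ $34.03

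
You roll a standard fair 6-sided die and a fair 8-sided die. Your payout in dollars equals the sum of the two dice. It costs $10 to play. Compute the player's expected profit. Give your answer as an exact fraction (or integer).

Distribution of the sum of the two dice: 2 w.p. 1/48, 3 w.p. 1/24, 4 w.p. 1/16, 5 w.p. 1/12, 6 w.p. 5/48, 7 w.p. 1/8, …
E[payout] = (1/48)·2 + (1/24)·3 + (1/16)·4 + (1/12)·5 + (5/48)·6 + (1/8)·7 + (1/8)·8 + (1/8)·9 + (5/48)·10 + (1/12)·11 + (1/16)·12 + (1/24)·13 + (1/48)·14 = 8
Expected profit = 8 − 10 = -2

-$2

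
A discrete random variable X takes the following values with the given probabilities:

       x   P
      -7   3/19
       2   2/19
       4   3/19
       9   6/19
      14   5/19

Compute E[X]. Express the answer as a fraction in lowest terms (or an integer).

119/19

E[X] = (3/19)·(-7) + (2/19)·2 + (3/19)·4 + (6/19)·9 + (5/19)·14
     = 119/19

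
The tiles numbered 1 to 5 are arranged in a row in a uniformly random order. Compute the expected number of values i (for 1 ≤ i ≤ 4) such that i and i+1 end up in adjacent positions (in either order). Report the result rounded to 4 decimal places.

For each i ∈ {1,…,4}, let Xᵢ = 1 if i and i+1 are adjacent. P(Xᵢ=1) = 2·(5−1)!/5! = 2/5.
By linearity, E[ΣXᵢ] = (4)·(2/5) = 8/5.
≈ 1.6000

1.6000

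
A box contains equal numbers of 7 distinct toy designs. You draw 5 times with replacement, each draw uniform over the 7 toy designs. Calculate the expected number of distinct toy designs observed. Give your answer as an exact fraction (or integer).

Let Xⱼ=1 if type j appears at least once. P(Xⱼ=1) = 1 − ((7−1)/7)^5 = 9031/16807.
E[#distinct] = 7·9031/16807 = 9031/2401.

9031/2401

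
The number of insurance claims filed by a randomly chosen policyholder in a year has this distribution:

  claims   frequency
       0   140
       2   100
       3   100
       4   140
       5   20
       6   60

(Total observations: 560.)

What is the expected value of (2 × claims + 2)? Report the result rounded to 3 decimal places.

Total = 560, so P(claims=0) = 140/560, etc.
E[2x+2] = (1/4)·2 + (5/28)·6 + (5/28)·8 + (1/4)·10 + (1/28)·12 + (3/28)·14
     = 52/7 ≈ 7.429

7.429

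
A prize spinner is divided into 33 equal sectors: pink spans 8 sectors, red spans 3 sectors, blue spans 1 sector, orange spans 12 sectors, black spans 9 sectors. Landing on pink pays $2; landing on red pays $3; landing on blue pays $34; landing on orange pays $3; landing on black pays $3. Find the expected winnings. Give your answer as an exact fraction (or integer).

122/33 dollars

E[payout] = (8/33)·2 + (3/33)·3 + (1/33)·34 + (12/33)·3 + (9/33)·3 = 122/33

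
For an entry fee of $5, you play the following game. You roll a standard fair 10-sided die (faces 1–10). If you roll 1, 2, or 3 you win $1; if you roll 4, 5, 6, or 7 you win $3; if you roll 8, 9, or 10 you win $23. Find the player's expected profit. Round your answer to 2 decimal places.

E[payout] = (3/10)·1 + (2/5)·3 + (3/10)·23 = 42/5
Expected profit = 42/5 − 5 = 17/5 ≈ $3.40

$3.40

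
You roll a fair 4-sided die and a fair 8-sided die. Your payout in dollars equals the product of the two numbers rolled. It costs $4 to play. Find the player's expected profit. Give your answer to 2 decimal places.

Distribution of the product of the two numbers rolled: 1 w.p. 1/32, 2 w.p. 1/16, 3 w.p. 1/16, 4 w.p. 3/32, 5 w.p. 1/32, 6 w.p. 3/32, …
E[payout] = (1/32)·1 + (1/16)·2 + (1/16)·3 + (3/32)·4 + (1/32)·5 + (3/32)·6 + (1/32)·7 + (3/32)·8 + (1/32)·9 + (1/32)·10 + (3/32)·12 + (1/32)·14 + (1/32)·15 + (1/16)·16 + (1/32)·18 + (1/32)·20 + (1/32)·21 + (1/16)·24 + (1/32)·28 + (1/32)·32 = 45/4
Expected profit = 45/4 − 4 = 29/4 ≈ $7.25

$7.25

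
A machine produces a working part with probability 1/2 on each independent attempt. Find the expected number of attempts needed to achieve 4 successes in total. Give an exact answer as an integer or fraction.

By linearity (sum of 4 independent geometric waits), E[trials] = 4/p = 4/(1/2) = 8.

8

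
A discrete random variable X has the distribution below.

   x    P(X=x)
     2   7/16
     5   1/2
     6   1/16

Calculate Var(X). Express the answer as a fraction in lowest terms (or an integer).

39/16

E[X] = (7/16)·2 + (1/2)·5 + (1/16)·6 = 15/4
E[X²] = (7/16)·4 + (1/2)·25 + (1/16)·36 = 33/2
Var(X) = 33/2 − (15/4)² = 39/16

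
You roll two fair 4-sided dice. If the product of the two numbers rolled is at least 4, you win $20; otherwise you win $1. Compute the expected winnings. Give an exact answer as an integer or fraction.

225/16 dollars

E[payout] = (5/16)·1 + (11/16)·20 = 225/16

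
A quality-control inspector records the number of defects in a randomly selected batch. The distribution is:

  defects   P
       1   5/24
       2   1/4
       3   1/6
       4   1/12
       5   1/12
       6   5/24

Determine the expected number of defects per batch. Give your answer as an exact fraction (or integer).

E[X] = (5/24)·1 + (1/4)·2 + (1/6)·3 + (1/12)·4 + (1/12)·5 + (5/24)·6
     = 77/24

77/24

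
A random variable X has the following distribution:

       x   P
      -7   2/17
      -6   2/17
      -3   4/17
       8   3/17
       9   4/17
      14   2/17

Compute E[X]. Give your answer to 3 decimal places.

2.941

E[X] = (2/17)·(-7) + (2/17)·(-6) + (4/17)·(-3) + (3/17)·8 + (4/17)·9 + (2/17)·14
     = 50/17 ≈ 2.941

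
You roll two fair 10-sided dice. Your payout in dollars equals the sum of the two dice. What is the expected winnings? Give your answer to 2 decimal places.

$11.00

Distribution of the sum of the two dice: 2 w.p. 1/100, 3 w.p. 1/50, 4 w.p. 3/100, 5 w.p. 1/25, 6 w.p. 1/20, 7 w.p. 3/50, …
E[payout] = (1/100)·2 + (1/50)·3 + (3/100)·4 + (1/25)·5 + (1/20)·6 + (3/50)·7 + (7/100)·8 + (2/25)·9 + (9/100)·10 + (1/10)·11 + (9/100)·12 + (2/25)·13 + (7/100)·14 + (3/50)·15 + (1/20)·16 + (1/25)·17 + (3/100)·18 + (1/50)·19 + (1/100)·20 = 11
≈ $11.00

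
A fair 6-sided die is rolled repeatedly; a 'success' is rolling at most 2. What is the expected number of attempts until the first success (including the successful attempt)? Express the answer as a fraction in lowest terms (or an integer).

3

For a geometric distribution, E[trials] = 1/p = 1/(1/3) = 3.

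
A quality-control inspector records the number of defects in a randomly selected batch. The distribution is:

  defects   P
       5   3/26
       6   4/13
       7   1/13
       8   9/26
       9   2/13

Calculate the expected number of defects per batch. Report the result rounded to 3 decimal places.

7.115

E[X] = (3/26)·5 + (4/13)·6 + (1/13)·7 + (9/26)·8 + (2/13)·9
     = 185/26 ≈ 7.115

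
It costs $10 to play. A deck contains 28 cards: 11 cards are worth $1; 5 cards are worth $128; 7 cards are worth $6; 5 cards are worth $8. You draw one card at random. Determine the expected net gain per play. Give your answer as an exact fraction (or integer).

453/28 dollars

E[payout] = (11/28)·1 + (5/28)·128 + (7/28)·6 + (5/28)·8 = 733/28
Expected profit = 733/28 − 10 = 453/28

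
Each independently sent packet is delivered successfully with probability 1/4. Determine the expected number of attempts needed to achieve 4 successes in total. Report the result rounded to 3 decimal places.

By linearity (sum of 4 independent geometric waits), E[trials] = 4/p = 4/(1/4) = 16.
≈ 16.000

16.000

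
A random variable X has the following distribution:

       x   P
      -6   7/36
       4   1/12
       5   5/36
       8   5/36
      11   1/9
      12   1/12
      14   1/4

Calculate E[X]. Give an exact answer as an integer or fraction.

241/36

E[X] = (7/36)·(-6) + (1/12)·4 + (5/36)·5 + (5/36)·8 + (1/9)·11 + (1/12)·12 + (1/4)·14
     = 241/36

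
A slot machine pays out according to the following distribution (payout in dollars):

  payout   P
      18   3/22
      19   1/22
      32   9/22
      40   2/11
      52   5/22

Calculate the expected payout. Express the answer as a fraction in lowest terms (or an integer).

71/2 dollars

E[X] = (3/22)·18 + (1/22)·19 + (9/22)·32 + (2/11)·40 + (5/22)·52
     = 71/2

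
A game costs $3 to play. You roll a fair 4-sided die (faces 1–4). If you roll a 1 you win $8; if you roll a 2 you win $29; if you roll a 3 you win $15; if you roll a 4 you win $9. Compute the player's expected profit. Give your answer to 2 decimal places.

$12.25

E[payout] = (1/4)·8 + (1/4)·9 + (1/4)·15 + (1/4)·29 = 61/4
Expected profit = 61/4 − 3 = 49/4 ≈ $12.25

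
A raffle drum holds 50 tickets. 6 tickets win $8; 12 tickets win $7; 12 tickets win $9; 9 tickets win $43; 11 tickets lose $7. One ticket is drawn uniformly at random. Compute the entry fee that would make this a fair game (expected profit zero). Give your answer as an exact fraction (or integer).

E[payout] = (6/50)·8 + (12/50)·7 + (12/50)·9 + (9/50)·43 + (11/50)·(-7) = 11
Fair fee = E[payout] = 11

$11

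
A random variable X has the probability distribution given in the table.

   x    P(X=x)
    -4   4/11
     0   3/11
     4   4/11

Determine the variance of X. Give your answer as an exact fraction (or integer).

128/11

E[X] = (4/11)·(-4) + (3/11)·0 + (4/11)·4 = 0
E[X²] = (4/11)·16 + (3/11)·0 + (4/11)·16 = 128/11
Var(X) = 128/11 − (0)² = 128/11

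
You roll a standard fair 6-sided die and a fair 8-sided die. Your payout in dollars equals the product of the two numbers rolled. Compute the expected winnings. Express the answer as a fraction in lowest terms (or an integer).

63/4 dollars

Distribution of the product of the two numbers rolled: 1 w.p. 1/48, 2 w.p. 1/24, 3 w.p. 1/24, 4 w.p. 1/16, 5 w.p. 1/24, 6 w.p. 1/12, …
E[payout] = (1/48)·1 + (1/24)·2 + (1/24)·3 + (1/16)·4 + (1/24)·5 + (1/12)·6 + (1/48)·7 + (1/16)·8 + (1/48)·9 + (1/24)·10 + (1/12)·12 + (1/48)·14 + (1/24)·15 + (1/24)·16 + (1/24)·18 + (1/24)·20 + (1/48)·21 + (1/16)·24 + (1/48)·25 + (1/48)·28 + (1/24)·30 + (1/48)·32 + (1/48)·35 + (1/48)·36 + (1/48)·40 + (1/48)·42 + (1/48)·48 = 63/4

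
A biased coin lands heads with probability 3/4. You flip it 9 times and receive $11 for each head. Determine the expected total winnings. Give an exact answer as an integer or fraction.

297/4 dollars

E[#heads] = 9·3/4 = 27/4 (linearity over flips).
E[winnings] = 11·27/4 = 297/4.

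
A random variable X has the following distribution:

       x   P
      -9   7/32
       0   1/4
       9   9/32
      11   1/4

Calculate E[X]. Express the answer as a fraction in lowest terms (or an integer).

53/16

E[X] = (7/32)·(-9) + (1/4)·0 + (9/32)·9 + (1/4)·11
     = 53/16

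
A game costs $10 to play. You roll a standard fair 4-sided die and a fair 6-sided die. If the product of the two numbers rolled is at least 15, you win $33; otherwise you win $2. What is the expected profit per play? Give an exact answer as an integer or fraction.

-37/24 dollars

E[payout] = (19/24)·2 + (5/24)·33 = 203/24
Expected profit = 203/24 − 10 = -37/24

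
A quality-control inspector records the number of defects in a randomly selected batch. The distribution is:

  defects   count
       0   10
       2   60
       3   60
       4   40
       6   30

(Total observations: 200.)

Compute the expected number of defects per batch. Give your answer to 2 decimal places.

Total = 200, so P(defects=0) = 10/200, etc.
E[X] = (1/20)·0 + (3/10)·2 + (3/10)·3 + (1/5)·4 + (3/20)·6
     = 16/5 ≈ 3.20

3.20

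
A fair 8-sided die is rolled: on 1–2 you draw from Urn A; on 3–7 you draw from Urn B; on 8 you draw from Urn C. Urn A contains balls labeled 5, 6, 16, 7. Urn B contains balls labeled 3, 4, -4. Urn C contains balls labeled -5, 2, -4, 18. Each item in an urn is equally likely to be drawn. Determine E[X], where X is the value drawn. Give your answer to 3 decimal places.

E[X | Urn A] = (5 + 6 + 16 + 7)/4 = 17/2
E[X | Urn B] = (3 + 4 − 4)/3 = 1
E[X | Urn C] = (-5 + 2 − 4 + 18)/4 = 11/4
E[X] = (1/4)·17/2 + (5/8)·1 + (1/8)·11/4 = 99/32 ≈ 3.094

3.094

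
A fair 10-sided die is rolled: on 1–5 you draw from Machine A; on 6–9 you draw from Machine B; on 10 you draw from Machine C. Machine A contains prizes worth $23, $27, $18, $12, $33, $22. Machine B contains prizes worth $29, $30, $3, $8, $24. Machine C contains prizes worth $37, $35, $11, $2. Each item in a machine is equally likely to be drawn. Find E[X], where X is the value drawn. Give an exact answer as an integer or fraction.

E[X | Machine A] = (23 + 27 + 18 + 12 + 33 + 22)/6 = 45/2
E[X | Machine B] = (29 + 30 + 3 + 8 + 24)/5 = 94/5
E[X | Machine C] = (37 + 35 + 11 + 2)/4 = 85/4
E[X] = (1/2)·45/2 + (2/5)·94/5 + (1/10)·85/4 = 4179/200

4179/200 dollars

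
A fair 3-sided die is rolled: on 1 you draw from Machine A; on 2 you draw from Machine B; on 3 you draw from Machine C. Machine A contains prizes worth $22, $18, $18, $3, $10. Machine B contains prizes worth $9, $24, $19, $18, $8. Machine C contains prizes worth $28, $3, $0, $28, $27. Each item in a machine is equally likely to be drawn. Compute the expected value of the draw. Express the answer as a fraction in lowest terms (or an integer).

47/3 dollars

E[X | Machine A] = (22 + 18 + 18 + 3 + 10)/5 = 71/5
E[X | Machine B] = (9 + 24 + 19 + 18 + 8)/5 = 78/5
E[X | Machine C] = (28 + 3 + 0 + 28 + 27)/5 = 86/5
E[X] = (1/3)·71/5 + (1/3)·78/5 + (1/3)·86/5 = 47/3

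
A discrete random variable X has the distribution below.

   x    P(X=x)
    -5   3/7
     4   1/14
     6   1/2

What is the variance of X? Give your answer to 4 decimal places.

E[X] = (3/7)·(-5) + (1/14)·4 + (1/2)·6 = 8/7
E[X²] = (3/7)·25 + (1/14)·16 + (1/2)·36 = 209/7
Var(X) = 209/7 − (8/7)² = 1399/49 ≈ 28.5510

28.5510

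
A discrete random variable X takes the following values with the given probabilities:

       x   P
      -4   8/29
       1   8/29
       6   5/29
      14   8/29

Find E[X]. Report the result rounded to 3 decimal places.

E[X] = (8/29)·(-4) + (8/29)·1 + (5/29)·6 + (8/29)·14
     = 118/29 ≈ 4.069

4.069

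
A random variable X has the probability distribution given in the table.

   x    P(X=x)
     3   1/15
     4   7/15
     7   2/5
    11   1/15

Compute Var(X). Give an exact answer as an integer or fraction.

328/75

E[X] = (1/15)·3 + (7/15)·4 + (2/5)·7 + (1/15)·11 = 28/5
E[X²] = (1/15)·9 + (7/15)·16 + (2/5)·49 + (1/15)·121 = 536/15
Var(X) = 536/15 − (28/5)² = 328/75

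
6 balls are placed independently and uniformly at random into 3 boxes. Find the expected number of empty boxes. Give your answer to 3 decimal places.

0.263

Let Xⱼ=1 if box j is empty. P(Xⱼ=1) = ((3-1)/3)^6 = 64/729.
By linearity, E[#empty] = 3·64/729 = 64/243.
≈ 0.263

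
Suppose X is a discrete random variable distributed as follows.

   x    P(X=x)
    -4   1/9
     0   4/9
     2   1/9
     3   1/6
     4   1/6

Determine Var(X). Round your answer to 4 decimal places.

E[X] = (1/9)·(-4) + (4/9)·0 + (1/9)·2 + (1/6)·3 + (1/6)·4 = 17/18
E[X²] = (1/9)·16 + (4/9)·0 + (1/9)·4 + (1/6)·9 + (1/6)·16 = 115/18
Var(X) = 115/18 − (17/18)² = 1781/324 ≈ 5.4969

5.4969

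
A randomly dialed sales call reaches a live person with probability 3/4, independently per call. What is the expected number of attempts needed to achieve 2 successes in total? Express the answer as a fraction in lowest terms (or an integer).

By linearity (sum of 2 independent geometric waits), E[trials] = 2/p = 2/(3/4) = 8/3.

8/3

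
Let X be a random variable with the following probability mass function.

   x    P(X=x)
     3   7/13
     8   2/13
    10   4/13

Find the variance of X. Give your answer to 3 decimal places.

10.379

E[X] = (7/13)·3 + (2/13)·8 + (4/13)·10 = 77/13
E[X²] = (7/13)·9 + (2/13)·64 + (4/13)·100 = 591/13
Var(X) = 591/13 − (77/13)² = 1754/169 ≈ 10.379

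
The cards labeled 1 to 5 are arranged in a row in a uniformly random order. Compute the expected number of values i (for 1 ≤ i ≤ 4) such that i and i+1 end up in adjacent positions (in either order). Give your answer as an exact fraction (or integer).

For each i ∈ {1,…,4}, let Xᵢ = 1 if i and i+1 are adjacent. P(Xᵢ=1) = 2·(5−1)!/5! = 2/5.
By linearity, E[ΣXᵢ] = (4)·(2/5) = 8/5.

8/5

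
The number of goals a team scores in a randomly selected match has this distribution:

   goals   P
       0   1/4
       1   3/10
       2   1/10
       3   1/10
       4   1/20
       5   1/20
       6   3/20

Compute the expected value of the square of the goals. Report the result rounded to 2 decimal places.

E[X²] = (1/4)·0 + (3/10)·1 + (1/10)·4 + (1/10)·9 + (1/20)·16 + (1/20)·25 + (3/20)·36
     = 181/20 ≈ 9.05

9.05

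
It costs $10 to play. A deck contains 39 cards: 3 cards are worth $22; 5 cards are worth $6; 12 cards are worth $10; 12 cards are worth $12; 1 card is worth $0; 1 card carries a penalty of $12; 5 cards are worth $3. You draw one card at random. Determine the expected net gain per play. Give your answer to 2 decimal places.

E[payout] = (3/39)·22 + (5/39)·6 + (12/39)·10 + (12/39)·12 + (1/39)·0 + (1/39)·(-12) + (5/39)·3 = 121/13
Expected profit = 121/13 − 10 = -9/13 ≈ -$0.69

-$0.69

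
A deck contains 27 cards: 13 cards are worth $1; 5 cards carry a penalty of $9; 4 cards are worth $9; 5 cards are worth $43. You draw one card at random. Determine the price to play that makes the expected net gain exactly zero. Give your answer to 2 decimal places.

E[payout] = (13/27)·1 + (5/27)·(-9) + (4/27)·9 + (5/27)·43 = 73/9
Fair fee = E[payout] = 73/9 ≈ $8.11

$8.11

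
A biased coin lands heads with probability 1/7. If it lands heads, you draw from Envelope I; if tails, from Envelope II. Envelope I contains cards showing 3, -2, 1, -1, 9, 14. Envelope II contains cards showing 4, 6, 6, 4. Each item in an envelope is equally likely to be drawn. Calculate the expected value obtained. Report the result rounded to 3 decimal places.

E[X | Envelope I] = (3 − 2 + 1 − 1 + 9 + 14)/6 = 4
E[X | Envelope II] = (4 + 6 + 6 + 4)/4 = 5
E[X] = (1/7)·4 + (6/7)·5 = 34/7 ≈ 4.857

4.857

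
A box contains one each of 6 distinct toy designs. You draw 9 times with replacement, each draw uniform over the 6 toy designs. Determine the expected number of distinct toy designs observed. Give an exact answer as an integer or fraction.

8124571/1679616

Let Xⱼ=1 if type j appears at least once. P(Xⱼ=1) = 1 − ((6−1)/6)^9 = 8124571/10077696.
E[#distinct] = 6·8124571/10077696 = 8124571/1679616.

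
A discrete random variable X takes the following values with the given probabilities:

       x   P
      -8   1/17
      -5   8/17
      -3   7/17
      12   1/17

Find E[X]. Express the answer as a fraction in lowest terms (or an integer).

-57/17

E[X] = (1/17)·(-8) + (8/17)·(-5) + (7/17)·(-3) + (1/17)·12
     = -57/17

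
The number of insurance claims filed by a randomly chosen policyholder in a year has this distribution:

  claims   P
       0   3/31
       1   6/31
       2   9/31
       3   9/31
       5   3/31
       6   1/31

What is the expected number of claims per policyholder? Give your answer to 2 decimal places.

E[X] = (3/31)·0 + (6/31)·1 + (9/31)·2 + (9/31)·3 + (3/31)·5 + (1/31)·6
     = 72/31 ≈ 2.32

2.32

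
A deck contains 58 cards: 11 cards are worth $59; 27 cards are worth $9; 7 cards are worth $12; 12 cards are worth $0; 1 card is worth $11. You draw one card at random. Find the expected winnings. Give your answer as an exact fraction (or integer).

E[payout] = (11/58)·59 + (27/58)·9 + (7/58)·12 + (12/58)·0 + (1/58)·11 = 987/58

987/58 dollars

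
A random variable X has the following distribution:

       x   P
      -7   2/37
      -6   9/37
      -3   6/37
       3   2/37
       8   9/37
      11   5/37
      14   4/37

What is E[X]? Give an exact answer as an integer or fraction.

103/37

E[X] = (2/37)·(-7) + (9/37)·(-6) + (6/37)·(-3) + (2/37)·3 + (9/37)·8 + (5/37)·11 + (4/37)·14
     = 103/37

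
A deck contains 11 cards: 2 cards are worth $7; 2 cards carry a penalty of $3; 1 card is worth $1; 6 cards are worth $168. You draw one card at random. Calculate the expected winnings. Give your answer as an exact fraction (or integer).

E[payout] = (2/11)·7 + (2/11)·(-3) + (1/11)·1 + (6/11)·168 = 1017/11

1017/11 dollars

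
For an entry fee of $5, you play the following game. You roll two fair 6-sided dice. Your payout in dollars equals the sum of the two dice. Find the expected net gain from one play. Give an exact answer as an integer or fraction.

Distribution of the sum of the two dice: 2 w.p. 1/36, 3 w.p. 1/18, 4 w.p. 1/12, 5 w.p. 1/9, 6 w.p. 5/36, 7 w.p. 1/6, …
E[payout] = (1/36)·2 + (1/18)·3 + (1/12)·4 + (1/9)·5 + (5/36)·6 + (1/6)·7 + (5/36)·8 + (1/9)·9 + (1/12)·10 + (1/18)·11 + (1/36)·12 = 7
Expected profit = 7 − 5 = 2

$2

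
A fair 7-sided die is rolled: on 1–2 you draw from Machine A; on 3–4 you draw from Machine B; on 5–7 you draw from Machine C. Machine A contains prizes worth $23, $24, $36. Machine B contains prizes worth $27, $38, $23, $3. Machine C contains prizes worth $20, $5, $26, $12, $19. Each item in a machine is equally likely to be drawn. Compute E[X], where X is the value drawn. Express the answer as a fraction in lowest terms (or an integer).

E[X | Machine A] = (23 + 24 + 36)/3 = 83/3
E[X | Machine B] = (27 + 38 + 23 + 3)/4 = 91/4
E[X | Machine C] = (20 + 5 + 26 + 12 + 19)/5 = 82/5
E[X] = (2/7)·83/3 + (2/7)·91/4 + (3/7)·82/5 = 643/30

643/30 dollars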